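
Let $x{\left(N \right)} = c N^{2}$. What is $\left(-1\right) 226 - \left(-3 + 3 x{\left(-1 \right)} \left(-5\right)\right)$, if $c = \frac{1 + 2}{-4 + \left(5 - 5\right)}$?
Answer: $- \frac{937}{4} \approx -234.25$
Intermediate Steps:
$c = - \frac{3}{4}$ ($c = \frac{3}{-4 + \left(5 - 5\right)} = \frac{3}{-4 + 0} = \frac{3}{-4} = 3 \left(- \frac{1}{4}\right) = - \frac{3}{4} \approx -0.75$)
$x{\left(N \right)} = - \frac{3 N^{2}}{4}$
$\left(-1\right) 226 - \left(-3 + 3 x{\left(-1 \right)} \left(-5\right)\right) = \left(-1\right) 226 + \left(- 3 - \frac{3 \left(-1\right)^{2}}{4} \left(-5\right) + 3\right) = -226 + \left(- 3 \left(- \frac{3}{4}\right) 1 \left(-5\right) + 3\right) = -226 + \left(- 3 \left(\left(- \frac{3}{4}\right) \left(-5\right)\right) + 3\right) = -226 + \left(\left(-3\right) \frac{15}{4} + 3\right) = -226 + \left(- \frac{45}{4} + 3\right) = -226 - \frac{33}{4} = - \frac{937}{4}$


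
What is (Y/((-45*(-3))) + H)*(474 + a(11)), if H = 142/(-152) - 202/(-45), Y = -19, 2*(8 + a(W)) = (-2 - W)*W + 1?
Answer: 2767133/2052 ≈ 1348.5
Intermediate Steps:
a(W) = -15/2 + W*(-2 - W)/2 (a(W) = -8 + ((-2 - W)*W + 1)/2 = -8 + (W*(-2 - W) + 1)/2 = -8 + (1 + W*(-2 - W))/2 = -8 + (½ + W*(-2 - W)/2) = -15/2 + W*(-2 - W)/2)
H = 12157/3420 (H = 142*(-1/152) - 202*(-1/45) = -71/76 + 202/45 = 12157/3420 ≈ 3.5547)
(Y/((-45*(-3))) + H)*(474 + a(11)) = (-19/((-45*(-3))) + 12157/3420)*(474 + (-15/2 - 1*11 - ½*11²)) = (-19/135 + 12157/3420)*(474 + (-15/2 - 11 - ½*121)) = (-19*1/135 + 12157/3420)*(474 + (-15/2 - 11 - 121/2)) = (-19/135 + 12157/3420)*(474 - 79) = (35027/10260)*395 = 2767133/2052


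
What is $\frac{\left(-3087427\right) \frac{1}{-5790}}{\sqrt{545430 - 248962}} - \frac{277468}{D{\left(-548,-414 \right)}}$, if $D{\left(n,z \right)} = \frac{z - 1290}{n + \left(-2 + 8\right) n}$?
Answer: $- \frac{1873886}{3} + \frac{3087427 \sqrt{74117}}{858274860} \approx -6.2463 \cdot 10^{5}$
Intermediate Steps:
$D{\left(n,z \right)} = \frac{-1290 + z}{7 n}$ ($D{\left(n,z \right)} = \frac{-1290 + z}{n + 6 n} = \frac{-1290 + z}{7 n}$)
$\frac{\left(-3087427\right) \frac{1}{-5790}}{\sqrt{545430 - 248962}} - \frac{277468}{D{\left(-548,-414 \right)}} = \frac{\left(-3087427\right) \frac{1}{-5790}}{\sqrt{545430 - 248962}} - \frac{277468}{\frac{1}{7} \frac{1}{-548} \left(-1290 - 414\right)} = \frac{\left(-3087427\right) \left(- \frac{1}{5790}\right)}{\sqrt{296468}} - \frac{277468}{\frac{1}{7} \left(- \frac{1}{548}\right) \left(-1704\right)} = \frac{3087427}{5790 \cdot 2 \sqrt{74117}} - \frac{277468}{\frac{426}{959}} = \frac{3087427 \frac{\sqrt{74117}}{148234}}{5790} - \frac{1873886}{3} = \frac{3087427 \sqrt{74117}}{858274860} - \frac{1873886}{3} = - \frac{1873886}{3} + \frac{3087427 \sqrt{74117}}{858274860}$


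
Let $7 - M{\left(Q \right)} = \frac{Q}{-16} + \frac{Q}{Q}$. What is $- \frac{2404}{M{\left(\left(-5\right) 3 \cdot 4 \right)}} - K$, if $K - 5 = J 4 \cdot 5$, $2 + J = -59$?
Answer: $\frac{1319}{9} \approx 146.56$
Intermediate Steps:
$M{\left(Q \right)} = 6 + \frac{Q}{16}$ ($M{\left(Q \right)} = 7 - \left(\frac{Q}{-16} + \frac{Q}{Q}\right) = 7 - \left(Q \left(- \frac{1}{16}\right) + 1\right) = 7 - \left(- \frac{Q}{16} + 1\right) = 7 - \left(1 - \frac{Q}{16}\right) = 7 + \left(-1 + \frac{Q}{16}\right) = 6 + \frac{Q}{16}$)
$J = -61$ ($J = -2 - 59 = -61$)
$K = -1215$ ($K = 5 - 61 \cdot 4 \cdot 5 = 5 - 1220 = -1215$)
$- \frac{2404}{M{\left(\left(-5\right) 3 \cdot 4 \right)}} - K = - \frac{2404}{6 + \frac{\left(-5\right) 3 \cdot 4}{16}} - -1215 = - \frac{2404}{6 + \frac{\left(-15\right) 4}{16}} + 1215 = - \frac{2404}{6 + \frac{1}{16} \left(-60\right)} + 1215 = - \frac{2404}{6 - \frac{15}{4}} + 1215 = - \frac{2404}{\frac{9}{4}} + 1215 = \left(-2404\right) \frac{4}{9} + 1215 = - \frac{9616}{9} + 1215 = \frac{1319}{9}$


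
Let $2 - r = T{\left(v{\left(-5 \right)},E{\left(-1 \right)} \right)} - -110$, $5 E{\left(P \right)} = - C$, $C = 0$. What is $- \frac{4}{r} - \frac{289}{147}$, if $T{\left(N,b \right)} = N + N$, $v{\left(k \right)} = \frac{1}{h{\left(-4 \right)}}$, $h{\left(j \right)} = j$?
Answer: $- \frac{60959}{31605} \approx -1.9288$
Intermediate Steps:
$v{\left(k \right)} = - \frac{1}{4}$ ($v{\left(k \right)} = \frac{1}{-4} = - \frac{1}{4}$)
$E{\left(P \right)} = 0$ ($E{\left(P \right)} = \frac{\left(-1\right) 0}{5} = \frac{1}{5} \cdot 0 = 0$)
$T{\left(N,b \right)} = 2 N$
$r = - \frac{215}{2}$ ($r = 2 - \left(2 \left(- \frac{1}{4}\right) - -110\right) = 2 - \left(- \frac{1}{2} + 110\right) = 2 - \frac{219}{2} = - \frac{215}{2} \approx -107.5$)
$- \frac{4}{r} - \frac{289}{147} = - \frac{4}{- \frac{215}{2}} - \frac{289}{147} = \left(-4\right) \left(- \frac{2}{215}\right) - \frac{289}{147} = \frac{8}{215} - \frac{289}{147} = - \frac{60959}{31605}$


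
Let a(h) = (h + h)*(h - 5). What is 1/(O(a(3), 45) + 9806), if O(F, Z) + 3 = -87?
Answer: 1/9716 ≈ 0.00010292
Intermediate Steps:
a(h) = 2*h*(-5 + h) (a(h) = (2*h)*(-5 + h) = 2*h*(-5 + h))
O(F, Z) = -90 (O(F, Z) = -3 - 87 = -90)
1/(O(a(3), 45) + 9806) = 1/(-90 + 9806) = 1/9716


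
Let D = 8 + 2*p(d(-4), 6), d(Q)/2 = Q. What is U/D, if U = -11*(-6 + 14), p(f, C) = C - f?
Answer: -22/9 ≈ -2.4444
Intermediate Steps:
d(Q) = 2*Q
U = -88 (U = -11*8 = -88)
D = 36 (D = 8 + 2*(6 - 2*(-4)) = 8 + 2*(6 - 1*(-8)) = 8 + 2*(6 + 8) = 8 + 2*14 = 8 + 28 = 36)
U/D = -88/36 = -88*1/36 = -22/9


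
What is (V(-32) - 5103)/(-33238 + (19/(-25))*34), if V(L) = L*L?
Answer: 101975/831596 ≈ 0.12263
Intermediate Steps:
V(L) = L²
(V(-32) - 5103)/(-33238 + (19/(-25))*34) = ((-32)² - 5103)/(-33238 + (19/(-25))*34) = (1024 - 5103)/(-33238 + (19*(-1/25))*34) = -4079/(-33238 - 19/25*34) = -4079/(-33238 - 646/25) = -4079/(-831596/25) = -4079*(-25/831596) = 101975/831596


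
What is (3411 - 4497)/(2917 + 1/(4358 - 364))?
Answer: -4337484/11650499 ≈ -0.37230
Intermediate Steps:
(3411 - 4497)/(2917 + 1/(4358 - 364)) = -1086/(2917 + 1/3994) = -1086/11650499/3994 = -1086*3994/11650499 = -4337484/11650499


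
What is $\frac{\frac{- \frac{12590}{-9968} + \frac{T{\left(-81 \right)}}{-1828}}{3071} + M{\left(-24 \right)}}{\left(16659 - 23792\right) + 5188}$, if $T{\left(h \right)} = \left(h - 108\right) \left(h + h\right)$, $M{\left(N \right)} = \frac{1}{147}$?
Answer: $- \frac{258516791}{285701782891560} \approx -9.0485 \cdot 10^{-7}$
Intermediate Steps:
$M{\left(N \right)} = \frac{1}{147}$
$T{\left(h \right)} = 2 h \left(-108 + h\right)$ ($T{\left(h \right)} = \left(-108 + h\right) 2 h = 2 h \left(-108 + h\right)$)
$\frac{\frac{- \frac{12590}{-9968} + \frac{T{\left(-81 \right)}}{-1828}}{3071} + M{\left(-24 \right)}}{\left(16659 - 23792\right) + 5188} = \frac{\frac{- \frac{12590}{-9968} + \frac{2 \left(-81\right) \left(-108 - 81\right)}{-1828}}{3071} + \frac{1}{147}}{\left(16659 - 23792\right) + 5188} = \frac{\left(\left(-12590\right) \left(- \frac{1}{9968}\right) + 2 \left(-81\right) \left(-189\right) \left(- \frac{1}{1828}\right)\right) \frac{1}{3071} + \frac{1}{147}}{\left(16659 - 23792\right) + 5188} = \frac{\left(\frac{6295}{4984} + 30618 \left(- \frac{1}{1828}\right)\right) \frac{1}{3071} + \frac{1}{147}}{-7133 + 5188} = \frac{\left(\frac{6295}{4984} - \frac{15309}{914}\right) \frac{1}{3071} + \frac{1}{147}}{-1945} = \left(\left(- \frac{35273213}{2277688}\right) \frac{1}{3071} + \frac{1}{147}\right) \left(- \frac{1}{1945}\right) = \left(- \frac{35273213}{6994779848} + \frac{1}{147}\right) \left(- \frac{1}{1945}\right) = \frac{258516791}{146890376808} \left(- \frac{1}{1945}\right) = - \frac{258516791}{285701782891560}$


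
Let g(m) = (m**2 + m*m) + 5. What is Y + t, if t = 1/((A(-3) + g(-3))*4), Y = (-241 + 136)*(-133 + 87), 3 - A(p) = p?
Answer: 560281/116 ≈ 4830.0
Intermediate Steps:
g(m) = 5 + 2*m**2 (g(m) = (m**2 + m**2) + 5 = 2*m**2 + 5 = 5 + 2*m**2)
A(p) = 3 - p
Y = 4830 (Y = -105*(-46) = 4830)
t = 1/116 (t = 1/(((3 - 1*(-3)) + (5 + 2*(-3)**2))*4) = 1/(((3 + 3) + (5 + 2*9))*4) = 1/((6 + (5 + 18))*4) = 1/((6 + 23)*4) = 1/(29*4) = 1/116 ≈ 0.0086207)
Y + t = 4830 + 1/116 = 560281/116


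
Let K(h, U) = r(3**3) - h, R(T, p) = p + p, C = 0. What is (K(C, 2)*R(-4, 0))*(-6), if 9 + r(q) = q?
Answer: 0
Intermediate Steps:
r(q) = -9 + q
R(T, p) = 2*p
K(h, U) = 18 - h (K(h, U) = (-9 + 3**3) - h = (-9 + 27) - h = 18 - h)
(K(C, 2)*R(-4, 0))*(-6) = ((18 - 1*0)*(2*0))*(-6) = ((18 + 0)*0)*(-6) = (18*0)*(-6) = 0*(-6) = 0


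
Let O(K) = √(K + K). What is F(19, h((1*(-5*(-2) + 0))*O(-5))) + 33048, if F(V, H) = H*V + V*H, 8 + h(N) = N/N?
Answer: 32782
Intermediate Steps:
O(K) = √2*√K (O(K) = √(2*K) = √2*√K)
h(N) = -7 (h(N) = -8 + N/N = -8 + 1 = -7)
F(V, H) = 2*H*V (F(V, H) = H*V + H*V = 2*H*V)
F(19, h((1*(-5*(-2) + 0))*O(-5))) + 33048 = 2*(-7)*19 + 33048 = -266 + 33048 = 32782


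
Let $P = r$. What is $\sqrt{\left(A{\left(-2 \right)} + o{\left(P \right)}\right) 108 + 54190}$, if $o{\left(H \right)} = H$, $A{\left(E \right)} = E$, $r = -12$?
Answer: $\sqrt{52678} \approx 229.52$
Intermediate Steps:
$P = -12$
$\sqrt{\left(A{\left(-2 \right)} + o{\left(P \right)}\right) 108 + 54190} = \sqrt{\left(-2 - 12\right) 108 + 54190} = \sqrt{\left(-14\right) 108 + 54190} = \sqrt{-1512 + 54190} = \sqrt{52678}$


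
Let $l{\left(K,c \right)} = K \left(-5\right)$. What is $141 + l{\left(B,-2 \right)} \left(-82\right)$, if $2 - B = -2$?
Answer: $1781$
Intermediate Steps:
$B = 4$ ($B = 2 - -2 = 2 + 2 = 4$)
$l{\left(K,c \right)} = - 5 K$
$141 + l{\left(B,-2 \right)} \left(-82\right) = 141 + \left(-5\right) 4 \left(-82\right) = 141 - -1640 = 141 + 1640 = 1781$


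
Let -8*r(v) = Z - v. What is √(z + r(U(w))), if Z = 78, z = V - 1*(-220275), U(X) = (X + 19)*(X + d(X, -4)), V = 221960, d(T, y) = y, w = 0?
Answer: √1768863/2 ≈ 664.99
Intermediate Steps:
U(X) = (-4 + X)*(19 + X) (U(X) = (X + 19)*(X - 4) = (19 + X)*(-4 + X) = (-4 + X)*(19 + X))
z = 442235 (z = 221960 - 1*(-220275) = 221960 + 220275 = 442235)
r(v) = -39/4 + v/8 (r(v) = -(78 - v)/8 = -39/4 + v/8)
√(z + r(U(w))) = √(442235 + (-39/4 + (-76 + 0² + 15*0)/8)) = √(442235 + (-39/4 + (-76 + 0 + 0)/8)) = √(442235 + (-39/4 + (⅛)*(-76))) = √(442235 + (-39/4 - 19/2)) = √(442235 - 77/4) = √(1768863/4) = √1768863/2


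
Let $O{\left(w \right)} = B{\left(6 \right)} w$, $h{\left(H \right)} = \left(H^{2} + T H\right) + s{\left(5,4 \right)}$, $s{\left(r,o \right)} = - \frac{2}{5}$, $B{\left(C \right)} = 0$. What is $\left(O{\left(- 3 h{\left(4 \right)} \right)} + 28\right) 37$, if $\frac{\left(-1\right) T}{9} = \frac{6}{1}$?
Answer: $1036$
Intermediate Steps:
$s{\left(r,o \right)} = - \frac{2}{5}$ ($s{\left(r,o \right)} = \left(-2\right) \frac{1}{5} = - \frac{2}{5}$)
$T = -54$ ($T = - 9 \cdot \frac{6}{1} = - 9 \cdot 6 \cdot 1 = \left(-9\right) 6 = -54$)
$h{\left(H \right)} = - \frac{2}{5} + H^{2} - 54 H$ ($h{\left(H \right)} = \left(H^{2} - 54 H\right) - \frac{2}{5} = - \frac{2}{5} + H^{2} - 54 H$)
$O{\left(w \right)} = 0$ ($O{\left(w \right)} = 0 w = 0$)
$\left(O{\left(- 3 h{\left(4 \right)} \right)} + 28\right) 37 = \left(0 + 28\right) 37 = 28 \cdot 37 = 1036$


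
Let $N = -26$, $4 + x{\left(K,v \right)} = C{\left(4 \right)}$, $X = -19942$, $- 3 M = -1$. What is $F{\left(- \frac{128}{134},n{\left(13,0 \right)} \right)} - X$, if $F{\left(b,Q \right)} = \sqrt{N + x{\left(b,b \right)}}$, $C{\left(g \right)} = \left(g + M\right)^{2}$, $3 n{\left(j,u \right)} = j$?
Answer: $19942 + \frac{i \sqrt{101}}{3} \approx 19942.0 + 3.35 i$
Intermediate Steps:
$M = \frac{1}{3}$ ($M = \left(- \frac{1}{3}\right) \left(-1\right) = \frac{1}{3} \approx 0.33333$)
$n{\left(j,u \right)} = \frac{j}{3}$
$C{\left(g \right)} = \left(\frac{1}{3} + g\right)^{2}$ ($C{\left(g \right)} = \left(g + \frac{1}{3}\right)^{2} = \left(\frac{1}{3} + g\right)^{2}$)
$x{\left(K,v \right)} = \frac{133}{9}$ ($x{\left(K,v \right)} = -4 + \frac{\left(1 + 3 \cdot 4\right)^{2}}{9} = -4 + \frac{\left(1 + 12\right)^{2}}{9} = -4 + \frac{13^{2}}{9} = -4 + \frac{1}{9} \cdot 169 = -4 + \frac{169}{9} = \frac{133}{9}$)
$F{\left(b,Q \right)} = \frac{i \sqrt{101}}{3}$ ($F{\left(b,Q \right)} = \sqrt{-26 + \frac{133}{9}} = \sqrt{- \frac{101}{9}} = \frac{i \sqrt{101}}{3}$)
$F{\left(- \frac{128}{134},n{\left(13,0 \right)} \right)} - X = \frac{i \sqrt{101}}{3} - -19942 = \frac{i \sqrt{101}}{3} + 19942 = 19942 + \frac{i \sqrt{101}}{3}$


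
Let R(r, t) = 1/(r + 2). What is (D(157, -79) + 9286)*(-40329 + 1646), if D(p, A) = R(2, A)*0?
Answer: -359210338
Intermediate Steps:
R(r, t) = 1/(2 + r)
D(p, A) = 0 (D(p, A) = 0/(2 + 2) = 0/4 = (¼)*0 = 0)
(D(157, -79) + 9286)*(-40329 + 1646) = (0 + 9286)*(-40329 + 1646) = 9286*(-38683) = -359210338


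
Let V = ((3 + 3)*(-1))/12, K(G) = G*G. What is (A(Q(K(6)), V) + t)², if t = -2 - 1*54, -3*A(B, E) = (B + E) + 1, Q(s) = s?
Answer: 167281/36 ≈ 4646.7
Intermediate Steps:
K(G) = G²
V = -½ (V = (6*(-1))*(1/12) = -6*1/12 = -½ ≈ -0.50000)
A(B, E) = -⅓ - B/3 - E/3 (A(B, E) = -((B + E) + 1)/3 = -(1 + B + E)/3 = -⅓ - B/3 - E/3)
t = -56 (t = -2 - 54 = -56)
(A(Q(K(6)), V) + t)² = ((-⅓ - ⅓*6² - ⅓*(-½)) - 56)² = ((-⅓ - ⅓*36 + ⅙) - 56)² = ((-⅓ - 12 + ⅙) - 56)² = (-73/6 - 56)² = (-409/6)² = 167281/36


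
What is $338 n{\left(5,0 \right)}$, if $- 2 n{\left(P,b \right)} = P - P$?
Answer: $0$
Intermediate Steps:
$n{\left(P,b \right)} = 0$ ($n{\left(P,b \right)} = - \frac{P - P}{2} = \left(- \frac{1}{2}\right) 0 = 0$)
$338 n{\left(5,0 \right)} = 338 \cdot 0 = 0$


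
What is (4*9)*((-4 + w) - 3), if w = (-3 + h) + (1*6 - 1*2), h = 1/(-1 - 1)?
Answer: -234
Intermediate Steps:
h = -½ (h = 1/(-2) = -½ ≈ -0.50000)
w = ½ (w = (-3 - ½) + (1*6 - 1*2) = -7/2 + (6 - 2) = -7/2 + 4 = ½ ≈ 0.50000)
(4*9)*((-4 + w) - 3) = (4*9)*((-4 + ½) - 3) = 36*(-7/2 - 3) = 36*(-13/2) = -234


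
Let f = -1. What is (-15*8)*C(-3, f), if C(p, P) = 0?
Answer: 0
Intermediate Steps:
(-15*8)*C(-3, f) = -15*8*0 = -120*0 = 0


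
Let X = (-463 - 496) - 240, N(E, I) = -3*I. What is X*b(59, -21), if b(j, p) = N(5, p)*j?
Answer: -4456683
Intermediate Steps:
b(j, p) = -3*j*p (b(j, p) = (-3*p)*j = -3*j*p)
X = -1199 (X = -959 - 240 = -1199)
X*b(59, -21) = -(-3597)*59*(-21) = -1199*3717 = -4456683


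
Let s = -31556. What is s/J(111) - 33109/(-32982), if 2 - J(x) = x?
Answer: 1044388873/3595038 ≈ 290.51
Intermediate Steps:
J(x) = 2 - x
s/J(111) - 33109/(-32982) = -31556/(2 - 1*111) - 33109/(-32982) = -31556/(2 - 111) - 33109*(-1/32982) = -31556/(-109) + 33109/32982 = -31556*(-1/109) + 33109/32982 = 31556/109 + 33109/32982 = 1044388873/3595038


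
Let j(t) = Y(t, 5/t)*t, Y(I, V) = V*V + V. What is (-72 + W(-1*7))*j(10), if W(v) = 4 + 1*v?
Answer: -1125/2 ≈ -562.50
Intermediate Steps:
Y(I, V) = V + V**2 (Y(I, V) = V**2 + V = V + V**2)
W(v) = 4 + v
j(t) = 5 + 25/t (j(t) = ((5/t)*(1 + 5/t))*t = (5*(1 + 5/t)/t)*t = 5 + 25/t)
(-72 + W(-1*7))*j(10) = (-72 + (4 - 1*7))*(5 + 25/10) = (-72 + (4 - 7))*(5 + 25*(1/10)) = (-72 - 3)*(5 + 5/2) = -75*15/2 = -1125/2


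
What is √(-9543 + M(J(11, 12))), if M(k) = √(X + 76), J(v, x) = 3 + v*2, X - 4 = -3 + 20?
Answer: √(-9543 + √97) ≈ 97.638*I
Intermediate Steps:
X = 21 (X = 4 + (-3 + 20) = 4 + 17 = 21)
J(v, x) = 3 + 2*v
M(k) = √97 (M(k) = √(21 + 76) = √97)
√(-9543 + M(J(11, 12))) = √(-9543 + √97)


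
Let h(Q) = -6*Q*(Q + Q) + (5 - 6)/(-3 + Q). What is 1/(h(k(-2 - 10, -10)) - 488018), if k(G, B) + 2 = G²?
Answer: -139/101468055 ≈ -1.3699e-6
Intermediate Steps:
k(G, B) = -2 + G²
h(Q) = -1/(-3 + Q) - 12*Q² (h(Q) = -6*Q*2*Q - 1/(-3 + Q) = -12*Q² - 1/(-3 + Q) = -1/(-3 + Q) - 12*Q²)
1/(h(k(-2 - 10, -10)) - 488018) = 1/((-1 - 12*(-2 + (-2 - 10)²)³ + 36*(-2 + (-2 - 10)²)²)/(-3 + (-2 + (-2 - 10)²)) - 488018) = 1/((-1 - 12*(-2 + (-12)²)³ + 36*(-2 + (-12)²)²)/(-3 + (-2 + (-12)²)) - 488018) = 1/((-1 - 12*(-2 + 144)³ + 36*(-2 + 144)²)/(-3 + (-2 + 144)) - 488018) = 1/((-1 - 12*142³ + 36*142²)/(-3 + 142) - 488018) = 1/((-1 - 12*2863288 + 36*20164)/139 - 488018) = 1/((-1 - 34359456 + 725904)/139 - 488018) = 1/((1/139)*(-33633553) - 488018) = 1/(-33633553/139 - 488018) = 1/(-101468055/139) = -139/101468055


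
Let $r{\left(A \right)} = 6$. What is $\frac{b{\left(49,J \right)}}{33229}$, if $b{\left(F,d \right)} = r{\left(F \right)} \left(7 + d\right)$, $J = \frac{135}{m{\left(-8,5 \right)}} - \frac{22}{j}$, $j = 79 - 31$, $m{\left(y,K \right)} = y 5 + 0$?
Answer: $\frac{19}{33229} \approx 0.00057179$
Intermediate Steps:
$m{\left(y,K \right)} = 5 y$ ($m{\left(y,K \right)} = 5 y + 0 = 5 y$)
$j = 48$ ($j = 79 - 31 = 48$)
$J = - \frac{23}{6}$ ($J = \frac{135}{5 \left(-8\right)} - \frac{22}{48} = \frac{135}{-40} - \frac{11}{24} = 135 \left(- \frac{1}{40}\right) - \frac{11}{24} = - \frac{27}{8} - \frac{11}{24} = - \frac{23}{6} \approx -3.8333$)
$b{\left(F,d \right)} = 42 + 6 d$ ($b{\left(F,d \right)} = 6 \left(7 + d\right) = 42 + 6 d$)
$\frac{b{\left(49,J \right)}}{33229} = \frac{42 + 6 \left(- \frac{23}{6}\right)}{33229} = \left(42 - 23\right) \frac{1}{33229} = 19 \cdot \frac{1}{33229} = \frac{19}{33229}$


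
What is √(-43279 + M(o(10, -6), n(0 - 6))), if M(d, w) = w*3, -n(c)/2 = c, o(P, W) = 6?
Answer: I*√43243 ≈ 207.95*I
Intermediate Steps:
n(c) = -2*c
M(d, w) = 3*w
√(-43279 + M(o(10, -6), n(0 - 6))) = √(-43279 + 3*(-2*(0 - 6))) = √(-43279 + 3*(-2*(-6))) = √(-43279 + 3*12) = √(-43279 + 36) = √(-43243) = I*√43243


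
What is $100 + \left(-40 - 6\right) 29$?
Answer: $-1234$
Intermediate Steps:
$100 + \left(-40 - 6\right) 29 = 100 - 1334 = -1234$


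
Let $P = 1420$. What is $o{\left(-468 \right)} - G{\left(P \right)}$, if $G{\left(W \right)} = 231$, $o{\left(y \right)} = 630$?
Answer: $399$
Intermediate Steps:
$o{\left(-468 \right)} - G{\left(P \right)} = 630 - 231 = 399$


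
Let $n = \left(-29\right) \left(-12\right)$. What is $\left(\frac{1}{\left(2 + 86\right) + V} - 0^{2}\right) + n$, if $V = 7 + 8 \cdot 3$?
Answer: $\frac{41413}{119} \approx 348.01$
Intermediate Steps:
$n = 348$
$V = 31$ ($V = 7 + 24 = 31$)
$\left(\frac{1}{\left(2 + 86\right) + V} - 0^{2}\right) + n = \left(\frac{1}{\left(2 + 86\right) + 31} - 0^{2}\right) + 348 = \left(\frac{1}{88 + 31} - 0\right) + 348 = \left(\frac{1}{119} + 0\right) + 348 = \frac{1}{119} + 348 = \frac{41413}{119}$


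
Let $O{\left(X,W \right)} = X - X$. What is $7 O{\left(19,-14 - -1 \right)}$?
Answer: $0$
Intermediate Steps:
$O{\left(X,W \right)} = 0$
$7 O{\left(19,-14 - -1 \right)} = 7 \cdot 0 = 0$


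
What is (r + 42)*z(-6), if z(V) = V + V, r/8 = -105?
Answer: 9576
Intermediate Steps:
r = -840 (r = 8*(-105) = -840)
z(V) = 2*V
(r + 42)*z(-6) = (-840 + 42)*(2*(-6)) = -798*(-12) = 9576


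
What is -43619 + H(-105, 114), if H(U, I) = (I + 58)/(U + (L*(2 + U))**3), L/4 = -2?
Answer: -24403788834489/559476119 ≈ -43619.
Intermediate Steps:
L = -8 (L = 4*(-2) = -8)
H(U, I) = (58 + I)/(U + (-16 - 8*U)**3) (H(U, I) = (I + 58)/(U + (-8*(2 + U))**3) = (58 + I)/(U + (-16 - 8*U)**3))
-43619 + H(-105, 114) = -43619 + (58 + 114)/(-105 - 512*(2 - 105)**3) = -43619 + 172/(-105 - 512*(-103)**3) = -43619 + 172/(-105 - 512*(-1092727)) = -43619 + 172/(-105 + 559476224) = -43619 + 172/559476119 = -24403788834489/559476119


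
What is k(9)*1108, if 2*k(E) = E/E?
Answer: 554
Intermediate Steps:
k(E) = 1/2 (k(E) = (E/E)/2 = (1/2)*1 = 1/2)
k(9)*1108 = (1/2)*1108 = 554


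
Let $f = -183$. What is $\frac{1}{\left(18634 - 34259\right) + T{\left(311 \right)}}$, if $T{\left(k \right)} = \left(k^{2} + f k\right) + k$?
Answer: $\frac{1}{24494} \approx 4.0826 \cdot 10^{-5}$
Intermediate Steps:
$T{\left(k \right)} = k^{2} - 182 k$ ($T{\left(k \right)} = \left(k^{2} - 183 k\right) + k = k^{2} - 182 k$)
$\frac{1}{\left(18634 - 34259\right) + T{\left(311 \right)}} = \frac{1}{\left(18634 - 34259\right) + 311 \left(-182 + 311\right)} = \frac{1}{-15625 + 311 \cdot 129} = \frac{1}{-15625 + 40119} = \frac{1}{24494}$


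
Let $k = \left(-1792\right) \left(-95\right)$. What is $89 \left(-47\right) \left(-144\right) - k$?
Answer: $432112$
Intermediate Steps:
$k = 170240$
$89 \left(-47\right) \left(-144\right) - k = 89 \left(-47\right) \left(-144\right) - 170240 = \left(-4183\right) \left(-144\right) - 170240 = 602352 - 170240 = 432112$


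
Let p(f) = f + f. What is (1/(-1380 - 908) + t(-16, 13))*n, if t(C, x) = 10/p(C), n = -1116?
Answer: 49941/143 ≈ 349.24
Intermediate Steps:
p(f) = 2*f
t(C, x) = 5/C (t(C, x) = 10/((2*C)) = 10*(1/(2*C)) = 5/C)
(1/(-1380 - 908) + t(-16, 13))*n = (1/(-1380 - 908) + 5/(-16))*(-1116) = (1/(-2288) + 5*(-1/16))*(-1116) = (-1/2288 - 5/16)*(-1116) = -179/572*(-1116) = 49941/143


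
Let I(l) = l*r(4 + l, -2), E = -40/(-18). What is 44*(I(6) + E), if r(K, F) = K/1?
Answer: 24640/9 ≈ 2737.8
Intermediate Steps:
r(K, F) = K (r(K, F) = K*1 = K)
E = 20/9 (E = -40*(-1/18) = 20/9 ≈ 2.2222)
I(l) = l*(4 + l)
44*(I(6) + E) = 44*(6*(4 + 6) + 20/9) = 44*(6*10 + 20/9) = 44*(60 + 20/9) = 44*(560/9) = 24640/9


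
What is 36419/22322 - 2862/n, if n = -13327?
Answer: 549241577/297485294 ≈ 1.8463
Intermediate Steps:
36419/22322 - 2862/n = 36419/22322 - 2862/(-13327) = 36419*(1/22322) - 2862*(-1/13327) = 36419/22322 + 2862/13327 = 549241577/297485294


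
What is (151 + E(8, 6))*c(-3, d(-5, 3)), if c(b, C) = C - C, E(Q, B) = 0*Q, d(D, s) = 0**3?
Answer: 0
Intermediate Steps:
d(D, s) = 0
E(Q, B) = 0
c(b, C) = 0
(151 + E(8, 6))*c(-3, d(-5, 3)) = (151 + 0)*0 = 151*0 = 0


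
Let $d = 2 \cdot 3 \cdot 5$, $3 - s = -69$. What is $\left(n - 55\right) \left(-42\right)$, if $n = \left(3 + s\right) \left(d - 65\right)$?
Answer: $112560$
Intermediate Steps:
$s = 72$ ($s = 3 - -69 = 3 + 69 = 72$)
$d = 30$ ($d = 6 \cdot 5 = 30$)
$n = -2625$ ($n = \left(3 + 72\right) \left(30 - 65\right) = 75 \left(-35\right) = -2625$)
$\left(n - 55\right) \left(-42\right) = \left(-2625 - 55\right) \left(-42\right) = \left(-2680\right) \left(-42\right) = 112560$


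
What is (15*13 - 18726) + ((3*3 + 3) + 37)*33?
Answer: -16914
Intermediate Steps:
(15*13 - 18726) + ((3*3 + 3) + 37)*33 = (195 - 18726) + ((9 + 3) + 37)*33 = -18531 + (12 + 37)*33 = -18531 + 49*33 = -18531 + 1617 = -16914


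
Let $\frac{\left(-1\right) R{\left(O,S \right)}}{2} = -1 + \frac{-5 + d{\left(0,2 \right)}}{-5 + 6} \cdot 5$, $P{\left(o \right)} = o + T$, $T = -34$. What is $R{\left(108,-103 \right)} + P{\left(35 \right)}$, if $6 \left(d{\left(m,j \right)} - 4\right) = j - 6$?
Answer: $\frac{59}{3} \approx 19.667$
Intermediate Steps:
$P{\left(o \right)} = -34 + o$ ($P{\left(o \right)} = o - 34 = -34 + o$)
$d{\left(m,j \right)} = 3 + \frac{j}{6}$ ($d{\left(m,j \right)} = 4 + \frac{j - 6}{6} = 4 + \frac{-6 + j}{6} = 4 + \left(-1 + \frac{j}{6}\right) = 3 + \frac{j}{6}$)
$R{\left(O,S \right)} = \frac{56}{3}$ ($R{\left(O,S \right)} = - 2 \left(-1 + \frac{-5 + \left(3 + \frac{1}{6} \cdot 2\right)}{-5 + 6} \cdot 5\right) = - 2 \left(-1 + \frac{-5 + \left(3 + \frac{1}{3}\right)}{1} \cdot 5\right) = - 2 \left(-1 + \left(-5 + \frac{10}{3}\right) 1 \cdot 5\right) = - 2 \left(-1 + \left(- \frac{5}{3}\right) 1 \cdot 5\right) = - 2 \left(-1 - \frac{25}{3}\right) = \left(-2\right) \left(- \frac{28}{3}\right) = \frac{56}{3}$)
$R{\left(108,-103 \right)} + P{\left(35 \right)} = \frac{56}{3} + \left(-34 + 35\right) = \frac{56}{3} + 1 = \frac{59}{3}$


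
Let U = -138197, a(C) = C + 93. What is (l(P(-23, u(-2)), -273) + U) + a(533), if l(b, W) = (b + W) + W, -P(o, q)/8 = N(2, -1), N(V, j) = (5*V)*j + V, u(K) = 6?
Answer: -138053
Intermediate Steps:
a(C) = 93 + C
N(V, j) = V + 5*V*j (N(V, j) = 5*V*j + V = V + 5*V*j)
P(o, q) = 64 (P(o, q) = -16*(1 + 5*(-1)) = -16*(1 - 5) = -16*(-4) = -8*(-8) = 64)
l(b, W) = b + 2*W (l(b, W) = (W + b) + W = b + 2*W)
(l(P(-23, u(-2)), -273) + U) + a(533) = ((64 + 2*(-273)) - 138197) + (93 + 533) = ((64 - 546) - 138197) + 626 = (-482 - 138197) + 626 = -138679 + 626 = -138053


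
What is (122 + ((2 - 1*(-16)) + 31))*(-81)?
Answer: -13851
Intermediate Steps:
(122 + ((2 - 1*(-16)) + 31))*(-81) = (122 + ((2 + 16) + 31))*(-81) = (122 + (18 + 31))*(-81) = (122 + 49)*(-81) = 171*(-81) = -13851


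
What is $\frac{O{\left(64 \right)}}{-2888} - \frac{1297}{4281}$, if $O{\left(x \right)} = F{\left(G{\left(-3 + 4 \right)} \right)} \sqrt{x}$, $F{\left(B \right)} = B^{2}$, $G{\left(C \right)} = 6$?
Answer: $- \frac{622333}{1545441} \approx -0.40269$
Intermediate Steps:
$O{\left(x \right)} = 36 \sqrt{x}$ ($O{\left(x \right)} = 6^{2} \sqrt{x} = 36 \sqrt{x}$)
$\frac{O{\left(64 \right)}}{-2888} - \frac{1297}{4281} = \frac{36 \sqrt{64}}{-2888} - \frac{1297}{4281} = 36 \cdot 8 \left(- \frac{1}{2888}\right) - \frac{1297}{4281} = 288 \left(- \frac{1}{2888}\right) - \frac{1297}{4281} = - \frac{36}{361} - \frac{1297}{4281} = - \frac{622333}{1545441}$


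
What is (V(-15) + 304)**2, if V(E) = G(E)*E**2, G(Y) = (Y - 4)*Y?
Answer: 4151096041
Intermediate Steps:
G(Y) = Y*(-4 + Y) (G(Y) = (-4 + Y)*Y = Y*(-4 + Y))
V(E) = E**3*(-4 + E) (V(E) = (E*(-4 + E))*E**2 = E**3*(-4 + E))
(V(-15) + 304)**2 = ((-15)**3*(-4 - 15) + 304)**2 = (-3375*(-19) + 304)**2 = (64125 + 304)**2 = 64429**2 = 4151096041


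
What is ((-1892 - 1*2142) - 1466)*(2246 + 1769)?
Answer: -22082500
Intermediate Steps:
((-1892 - 1*2142) - 1466)*(2246 + 1769) = ((-1892 - 2142) - 1466)*4015 = (-4034 - 1466)*4015 = -5500*4015 = -22082500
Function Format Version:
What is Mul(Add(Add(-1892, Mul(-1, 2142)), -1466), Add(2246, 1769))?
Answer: -22082500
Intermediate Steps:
Mul(Add(Add(-1892, Mul(-1, 2142)), -1466), Add(2246, 1769)) = Mul(Add(Add(-1892, -2142), -1466), 4015) = Mul(Add(-4034, -1466), 4015) = Mul(-5500, 4015) = -22082500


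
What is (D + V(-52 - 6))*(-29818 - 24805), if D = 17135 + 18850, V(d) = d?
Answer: -1962440521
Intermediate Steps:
D = 35985
(D + V(-52 - 6))*(-29818 - 24805) = (35985 + (-52 - 6))*(-29818 - 24805) = (35985 - 58)*(-54623) = 35927*(-54623) = -1962440521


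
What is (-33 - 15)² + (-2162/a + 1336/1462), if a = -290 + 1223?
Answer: 1570423814/682023 ≈ 2302.6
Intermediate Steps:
a = 933
(-33 - 15)² + (-2162/a + 1336/1462) = (-33 - 15)² + (-2162/933 + 1336/1462) = (-48)² + (-2162*1/933 + 1336*(1/1462)) = 2304 + (-2162/933 + 668/731) = 2304 - 957178/682023 = 1570423814/682023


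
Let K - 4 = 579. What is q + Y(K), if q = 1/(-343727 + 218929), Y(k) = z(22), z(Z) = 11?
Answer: 1372777/124798 ≈ 11.000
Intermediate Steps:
K = 583 (K = 4 + 579 = 583)
Y(k) = 11
q = -1/124798 (q = 1/(-124798) = -1/124798 ≈ -8.0130e-6)
q + Y(K) = -1/124798 + 11 = 1372777/124798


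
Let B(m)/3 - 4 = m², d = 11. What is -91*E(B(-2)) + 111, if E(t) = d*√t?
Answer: 111 - 2002*√6 ≈ -4792.9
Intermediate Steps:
B(m) = 12 + 3*m²
E(t) = 11*√t
-91*E(B(-2)) + 111 = -1001*√(12 + 3*(-2)²) + 111 = -1001*√(12 + 3*4) + 111 = -1001*√(12 + 12) + 111 = -1001*√24 + 111 = -1001*2*√6 + 111 = -2002*√6 + 111 = 111 - 2002*√6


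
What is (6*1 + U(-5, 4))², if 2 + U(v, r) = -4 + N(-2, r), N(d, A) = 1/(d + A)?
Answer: ¼ ≈ 0.25000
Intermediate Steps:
N(d, A) = 1/(A + d)
U(v, r) = -6 + 1/(-2 + r) (U(v, r) = -2 + (-4 + 1/(r - 2)) = -2 + (-4 + 1/(-2 + r)) = -6 + 1/(-2 + r))
(6*1 + U(-5, 4))² = (6*1 + (13 - 6*4)/(-2 + 4))² = (6 + (13 - 24)/2)² = (6 + (½)*(-11))² = (6 - 11/2)² = (½)² = ¼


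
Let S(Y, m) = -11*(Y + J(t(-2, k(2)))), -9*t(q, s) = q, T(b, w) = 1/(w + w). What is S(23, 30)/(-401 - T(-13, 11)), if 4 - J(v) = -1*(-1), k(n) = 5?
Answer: 6292/8823 ≈ 0.71314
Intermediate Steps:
T(b, w) = 1/(2*w)
t(q, s) = -q/9
J(v) = 3 (J(v) = 4 - (-1)*(-1) = 4 - 1*1 = 4 - 1 = 3)
S(Y, m) = -33 - 11*Y (S(Y, m) = -11*(Y + 3) = -11*(3 + Y) = -33 - 11*Y)
S(23, 30)/(-401 - T(-13, 11)) = (-33 - 11*23)/(-401 - 1/(2*11)) = (-33 - 253)/(-401 - 1/(2*11)) = -286/(-401 - 1*1/22) = -286/(-401 - 1/22) = -286/(-8823/22) = -286*(-22/8823) = 6292/8823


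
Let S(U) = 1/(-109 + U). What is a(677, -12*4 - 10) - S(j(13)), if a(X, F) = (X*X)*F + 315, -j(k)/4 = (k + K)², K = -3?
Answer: -13530628402/509 ≈ -2.6583e+7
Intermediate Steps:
j(k) = -4*(-3 + k)² (j(k) = -4*(k - 3)² = -4*(-3 + k)²)
a(X, F) = 315 + F*X² (a(X, F) = X²*F + 315 = F*X² + 315 = 315 + F*X²)
a(677, -12*4 - 10) - S(j(13)) = (315 + (-12*4 - 10)*677²) - 1/(-109 - 4*(-3 + 13)²) = (315 + (-48 - 10)*458329) - 1/(-109 - 4*10²) = (315 - 58*458329) - 1/(-109 - 4*100) = (315 - 26583082) - 1/(-109 - 400) = -26582767 - 1/(-509) = -26582767 - 1*(-1/509) = -26582767 + 1/509 = -13530628402/509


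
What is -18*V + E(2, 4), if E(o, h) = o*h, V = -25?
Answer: 458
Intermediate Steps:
E(o, h) = h*o
-18*V + E(2, 4) = -18*(-25) + 4*2 = 450 + 8 = 458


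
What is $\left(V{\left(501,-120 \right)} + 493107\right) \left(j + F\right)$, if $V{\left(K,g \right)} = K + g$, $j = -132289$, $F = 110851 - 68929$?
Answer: $-44595030096$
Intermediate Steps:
$F = 41922$
$\left(V{\left(501,-120 \right)} + 493107\right) \left(j + F\right) = \left(\left(501 - 120\right) + 493107\right) \left(-132289 + 41922\right) = \left(381 + 493107\right) \left(-90367\right) = 493488 \left(-90367\right) = -44595030096$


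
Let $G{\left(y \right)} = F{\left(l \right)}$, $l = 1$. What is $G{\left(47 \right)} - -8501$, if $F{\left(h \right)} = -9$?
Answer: $8492$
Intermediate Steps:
$G{\left(y \right)} = -9$
$G{\left(47 \right)} - -8501 = -9 - -8501 = -9 + 8501 = 8492$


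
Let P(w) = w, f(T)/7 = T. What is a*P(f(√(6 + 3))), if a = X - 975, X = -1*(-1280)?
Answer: 6405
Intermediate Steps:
X = 1280
f(T) = 7*T
a = 305 (a = 1280 - 975 = 305)
a*P(f(√(6 + 3))) = 305*(7*√(6 + 3)) = 305*(7*√9) = 305*(7*3) = 305*21 = 6405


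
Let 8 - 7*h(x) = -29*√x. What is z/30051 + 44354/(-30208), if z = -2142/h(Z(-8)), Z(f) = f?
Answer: (-306774441*√2 + 44111092*I)/(7204608*(-4*I + 29*√2)) ≈ -1.4689 + 0.0060256*I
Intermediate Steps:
h(x) = 8/7 + 29*√x/7 (h(x) = 8/7 - (-29)*√x/7 = 8/7 + 29*√x/7)
z = -2142/(8/7 + 58*I*√2/7) (z = -2142/(8/7 + 29*√(-8)/7) = -2142/(8/7 + 29*(2*I*√2)/7) = -2142/(8/7 + 58*I*√2/7) ≈ -17.661 + 181.08*I)
z/30051 + 44354/(-30208) = (-4998/283 + 72471*I*√2/566)/30051 + 44354/(-30208) = (-4998/283 + 72471*I*√2/566)*(1/30051) + 44354*(-1/30208) = (-238/404973 + 3451*I*√2/809946) - 22177/15104 = -8984680973/6116712192 + 3451*I*√2/809946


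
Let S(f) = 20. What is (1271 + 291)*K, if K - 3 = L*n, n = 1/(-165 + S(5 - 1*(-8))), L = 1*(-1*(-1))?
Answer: 677908/145 ≈ 4675.2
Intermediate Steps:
L = 1 (L = 1*1 = 1)
n = -1/145 (n = 1/(-165 + 20) = 1/(-145) = -1/145 ≈ -0.0068966)
K = 434/145 (K = 3 + 1*(-1/145) = 3 - 1/145 = 434/145 ≈ 2.9931)
(1271 + 291)*K = (1271 + 291)*(434/145) = 1562*(434/145) = 677908/145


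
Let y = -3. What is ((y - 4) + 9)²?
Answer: 4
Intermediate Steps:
((y - 4) + 9)² = ((-3 - 4) + 9)² = (-7 + 9)² = 2² = 4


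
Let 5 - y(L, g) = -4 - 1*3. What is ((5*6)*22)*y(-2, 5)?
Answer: 7920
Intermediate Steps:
y(L, g) = 12 (y(L, g) = 5 - (-4 - 1*3) = 5 - (-4 - 3) = 5 - 1*(-7) = 5 + 7 = 12)
((5*6)*22)*y(-2, 5) = ((5*6)*22)*12 = (30*22)*12 = 660*12 = 7920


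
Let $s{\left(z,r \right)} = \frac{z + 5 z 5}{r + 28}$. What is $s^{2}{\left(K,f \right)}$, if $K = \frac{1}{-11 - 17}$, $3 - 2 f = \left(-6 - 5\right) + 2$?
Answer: $\frac{169}{226576} \approx 0.00074589$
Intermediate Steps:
$f = 6$ ($f = \frac{3}{2} - \frac{\left(-6 - 5\right) + 2}{2} = \frac{3}{2} - \frac{-11 + 2}{2} = \frac{3}{2} - - \frac{9}{2} = \frac{3}{2} + \frac{9}{2} = 6$)
$K = - \frac{1}{28}$ ($K = \frac{1}{-28} = - \frac{1}{28} \approx -0.035714$)
$s{\left(z,r \right)} = \frac{26 z}{28 + r}$ ($s{\left(z,r \right)} = \frac{z + 25 z}{28 + r} = \frac{26 z}{28 + r}$)
$s^{2}{\left(K,f \right)} = \left(26 \left(- \frac{1}{28}\right) \frac{1}{28 + 6}\right)^{2} = \left(26 \left(- \frac{1}{28}\right) \frac{1}{34}\right)^{2} = \left(- \frac{13}{476}\right)^{2} = \frac{169}{226576}$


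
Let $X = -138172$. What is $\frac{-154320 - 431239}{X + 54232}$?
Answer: $\frac{585559}{83940} \approx 6.9759$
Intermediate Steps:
$\frac{-154320 - 431239}{X + 54232} = \frac{-154320 - 431239}{-138172 + 54232} = - \frac{585559}{-83940} = \left(-585559\right) \left(- \frac{1}{83940}\right) = \frac{585559}{83940}$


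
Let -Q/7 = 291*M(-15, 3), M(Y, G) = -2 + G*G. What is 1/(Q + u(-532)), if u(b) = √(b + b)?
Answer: -2037/29045735 - 2*I*√266/203320145 ≈ -7.0131e-5 - 1.6043e-7*I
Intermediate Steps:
M(Y, G) = -2 + G²
u(b) = √2*√b (u(b) = √(2*b) = √2*√b)
Q = -14259 (Q = -2037*(-2 + 3²) = -2037*(-2 + 9) = -2037*7 = -7*2037 = -14259)
1/(Q + u(-532)) = 1/(-14259 + √2*√(-532)) = 1/(-14259 + √2*(2*I*√133)) = 1/(-14259 + 2*I*√266)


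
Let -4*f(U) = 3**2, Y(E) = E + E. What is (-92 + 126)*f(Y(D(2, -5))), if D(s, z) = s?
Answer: -153/2 ≈ -76.500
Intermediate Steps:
Y(E) = 2*E
f(U) = -9/4 (f(U) = -1/4*3**2 = -1/4*9 = -9/4)
(-92 + 126)*f(Y(D(2, -5))) = (-92 + 126)*(-9/4) = 34*(-9/4) = -153/2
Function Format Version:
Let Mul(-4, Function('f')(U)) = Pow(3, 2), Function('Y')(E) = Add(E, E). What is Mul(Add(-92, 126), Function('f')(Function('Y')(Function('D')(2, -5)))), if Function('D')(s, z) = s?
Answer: Rational(-153, 2) ≈ -76.500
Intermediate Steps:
Function('Y')(E) = Mul(2, E)
Function('f')(U) = Rational(-9, 4) (Function('f')(U) = Mul(Rational(-1, 4), Pow(3, 2)) = Mul(Rational(-1, 4), 9) = Rational(-9, 4))
Mul(Add(-92, 126), Function('f')(Function('Y')(Function('D')(2, -5)))) = Mul(Add(-92, 126), Rational(-9, 4)) = Mul(34, Rational(-9, 4)) = Rational(-153, 2)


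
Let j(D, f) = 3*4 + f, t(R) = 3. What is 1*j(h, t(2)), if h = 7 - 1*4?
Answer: 15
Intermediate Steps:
h = 3 (h = 7 - 4 = 3)
j(D, f) = 12 + f
1*j(h, t(2)) = 1*(12 + 3) = 1*15 = 15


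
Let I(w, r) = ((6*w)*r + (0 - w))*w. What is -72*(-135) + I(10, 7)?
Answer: 13820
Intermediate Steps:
I(w, r) = w*(-w + 6*r*w) (I(w, r) = (6*r*w - w)*w = (-w + 6*r*w)*w = w*(-w + 6*r*w))
-72*(-135) + I(10, 7) = -72*(-135) + 10**2*(-1 + 6*7) = 9720 + 100*(-1 + 42) = 9720 + 100*41 = 9720 + 4100 = 13820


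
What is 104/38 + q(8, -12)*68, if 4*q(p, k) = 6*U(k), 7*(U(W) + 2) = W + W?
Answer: -73280/133 ≈ -550.98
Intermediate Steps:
U(W) = -2 + 2*W/7 (U(W) = -2 + (W + W)/7 = -2 + (2*W)/7 = -2 + 2*W/7)
q(p, k) = -3 + 3*k/7 (q(p, k) = (6*(-2 + 2*k/7))/4 = (-12 + 12*k/7)/4 = -3 + 3*k/7)
104/38 + q(8, -12)*68 = 104/38 + (-3 + (3/7)*(-12))*68 = 104*(1/38) + (-3 - 36/7)*68 = 52/19 - 57/7*68 = 52/19 - 3876/7 = -73280/133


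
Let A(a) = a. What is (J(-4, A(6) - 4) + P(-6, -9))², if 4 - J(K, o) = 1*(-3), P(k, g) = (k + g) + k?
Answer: 196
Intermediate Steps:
P(k, g) = g + 2*k (P(k, g) = (g + k) + k = g + 2*k)
J(K, o) = 7 (J(K, o) = 4 - (-3) = 4 - 1*(-3) = 4 + 3 = 7)
(J(-4, A(6) - 4) + P(-6, -9))² = (7 + (-9 + 2*(-6)))² = (7 + (-9 - 12))² = (7 - 21)² = (-14)² = 196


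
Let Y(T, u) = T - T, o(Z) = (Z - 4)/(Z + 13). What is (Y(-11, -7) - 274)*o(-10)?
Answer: 3836/3 ≈ 1278.7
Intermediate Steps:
o(Z) = (-4 + Z)/(13 + Z)
Y(T, u) = 0
(Y(-11, -7) - 274)*o(-10) = (0 - 274)*((-4 - 10)/(13 - 10)) = -274*(-14)/3 = -274*(-14/3) = 3836/3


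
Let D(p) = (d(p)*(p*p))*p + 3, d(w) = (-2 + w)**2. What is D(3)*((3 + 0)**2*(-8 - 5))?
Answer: -3510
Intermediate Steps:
D(p) = 3 + p**3*(-2 + p)**2 (D(p) = ((-2 + p)**2*(p*p))*p + 3 = ((-2 + p)**2*p**2)*p + 3 = (p**2*(-2 + p)**2)*p + 3 = p**3*(-2 + p)**2 + 3 = 3 + p**3*(-2 + p)**2)
D(3)*((3 + 0)**2*(-8 - 5)) = (3 + 3**3*(-2 + 3)**2)*((3 + 0)**2*(-8 - 5)) = (3 + 27*1**2)*(3**2*(-13)) = (3 + 27*1)*(9*(-13)) = (3 + 27)*(-117) = 30*(-117) = -3510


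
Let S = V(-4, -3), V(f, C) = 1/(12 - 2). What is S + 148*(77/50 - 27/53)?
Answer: 404453/2650 ≈ 152.62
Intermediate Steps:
V(f, C) = ⅒ (V(f, C) = 1/10 = ⅒)
S = ⅒ ≈ 0.10000
S + 148*(77/50 - 27/53) = ⅒ + 148*(77/50 - 27/53) = ⅒ + 148*(2731/2650) = ⅒ + 202094/1325 = 404453/2650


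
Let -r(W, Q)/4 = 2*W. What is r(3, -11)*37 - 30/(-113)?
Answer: -100314/113 ≈ -887.73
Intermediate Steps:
r(W, Q) = -8*W
r(3, -11)*37 - 30/(-113) = -8*3*37 - 30/(-113) = -24*37 - 30*(-1/113) = -888 + 30/113 = -100314/113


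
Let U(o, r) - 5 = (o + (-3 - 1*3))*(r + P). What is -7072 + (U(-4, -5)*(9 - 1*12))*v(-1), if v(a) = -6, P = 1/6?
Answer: -6112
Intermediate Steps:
P = ⅙ ≈ 0.16667
U(o, r) = 5 + (-6 + o)*(⅙ + r) (U(o, r) = 5 + (o + (-3 - 1*3))*(r + ⅙) = 5 + (o + (-3 - 3))*(⅙ + r) = 5 + (o - 6)*(⅙ + r) = 5 + (-6 + o)*(⅙ + r))
-7072 + (U(-4, -5)*(9 - 1*12))*v(-1) = -7072 + ((4 - 6*(-5) + (⅙)*(-4) - 4*(-5))*(9 - 1*12))*(-6) = -7072 + ((4 + 30 - ⅔ + 20)*(9 - 12))*(-6) = -7072 + ((160/3)*(-3))*(-6) = -7072 - 160*(-6) = -7072 + 960 = -6112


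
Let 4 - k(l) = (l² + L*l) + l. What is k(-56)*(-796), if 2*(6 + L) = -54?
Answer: 3919504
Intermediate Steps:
L = -33 (L = -6 + (½)*(-54) = -6 - 27 = -33)
k(l) = 4 - l² + 32*l (k(l) = 4 - ((l² - 33*l) + l) = 4 - (l² - 32*l) = 4 + (-l² + 32*l) = 4 - l² + 32*l)
k(-56)*(-796) = (4 - 1*(-56)² + 32*(-56))*(-796) = (4 - 1*3136 - 1792)*(-796) = (4 - 3136 - 1792)*(-796) = -4924*(-796) = 3919504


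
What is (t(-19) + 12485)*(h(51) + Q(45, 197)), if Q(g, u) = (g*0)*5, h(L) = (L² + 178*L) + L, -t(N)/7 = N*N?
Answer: 116807340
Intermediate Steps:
t(N) = -7*N² (t(N) = -7*N*N = -7*N²)
h(L) = L² + 179*L
Q(g, u) = 0 (Q(g, u) = 0*5 = 0)
(t(-19) + 12485)*(h(51) + Q(45, 197)) = (-7*(-19)² + 12485)*(51*(179 + 51) + 0) = (-7*361 + 12485)*(51*230 + 0) = (-2527 + 12485)*(11730 + 0) = 9958*11730 = 116807340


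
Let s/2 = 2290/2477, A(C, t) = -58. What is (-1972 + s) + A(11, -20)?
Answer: -5023730/2477 ≈ -2028.2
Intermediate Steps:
s = 4580/2477 (s = 2*(2290/2477) = 4580/2477 ≈ 1.8490)
(-1972 + s) + A(11, -20) = (-1972 + 4580/2477) - 58 = -4880064/2477 - 58 = -5023730/2477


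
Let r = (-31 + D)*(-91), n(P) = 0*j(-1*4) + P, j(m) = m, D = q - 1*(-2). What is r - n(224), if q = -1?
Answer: 2506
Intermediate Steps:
D = 1 (D = -1 - 1*(-2) = -1 + 2 = 1)
n(P) = P (n(P) = 0*(-1*4) + P = 0*(-4) + P = 0 + P = P)
r = 2730 (r = (-31 + 1)*(-91) = -30*(-91) = 2730)
r - n(224) = 2730 - 1*224 = 2730 - 224 = 2506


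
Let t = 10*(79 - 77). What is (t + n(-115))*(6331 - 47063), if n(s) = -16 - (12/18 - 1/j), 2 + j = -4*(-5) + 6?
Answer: -274941/2 ≈ -1.3747e+5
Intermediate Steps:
t = 20 (t = 10*2 = 20)
j = 24 (j = -2 + (-4*(-5) + 6) = -2 + (20 + 6) = -2 + 26 = 24)
n(s) = -133/8 (n(s) = -16 - (12/18 - 1/24) = -16 - (12*(1/18) - 1*1/24) = -16 - (⅔ - 1/24) = -16 - 1*5/8 = -16 - 5/8 = -133/8)
(t + n(-115))*(6331 - 47063) = (20 - 133/8)*(6331 - 47063) = (27/8)*(-40732) = -274941/2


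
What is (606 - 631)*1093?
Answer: -27325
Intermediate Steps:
(606 - 631)*1093 = -25*1093 = -27325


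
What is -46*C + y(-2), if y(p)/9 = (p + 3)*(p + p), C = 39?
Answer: -1830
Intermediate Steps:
y(p) = 18*p*(3 + p) (y(p) = 9*((p + 3)*(p + p)) = 9*((3 + p)*(2*p)) = 9*(2*p*(3 + p)) = 18*p*(3 + p))
-46*C + y(-2) = -46*39 + 18*(-2)*(3 - 2) = -1794 + 18*(-2)*1 = -1794 - 36 = -1830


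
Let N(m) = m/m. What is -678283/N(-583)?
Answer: -678283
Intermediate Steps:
N(m) = 1
-678283/N(-583) = -678283/1 = -678283*1 = -678283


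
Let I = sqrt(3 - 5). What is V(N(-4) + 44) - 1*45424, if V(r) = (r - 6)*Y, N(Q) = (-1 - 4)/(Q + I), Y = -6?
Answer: -136976/3 - 5*I*sqrt(2)/3 ≈ -45659.0 - 2.357*I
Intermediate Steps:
I = I*sqrt(2) (I = sqrt(-2) = I*sqrt(2) ≈ 1.4142*I)
N(Q) = -5/(Q + I*sqrt(2)) (N(Q) = (-1 - 4)/(Q + I*sqrt(2)) = -5/(Q + I*sqrt(2)))
V(r) = 36 - 6*r (V(r) = (r - 6)*(-6) = (-6 + r)*(-6) = 36 - 6*r)
V(N(-4) + 44) - 1*45424 = (36 - 6*(-5/(-4 + I*sqrt(2)) + 44)) - 1*45424 = (36 - 6*(44 - 5/(-4 + I*sqrt(2)))) - 45424 = (36 + (-264 + 30/(-4 + I*sqrt(2)))) - 45424 = (-228 + 30/(-4 + I*sqrt(2))) - 45424 = -45652 + 30/(-4 + I*sqrt(2))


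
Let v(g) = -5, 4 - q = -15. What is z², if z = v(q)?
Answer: 25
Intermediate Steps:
q = 19 (q = 4 - 1*(-15) = 4 + 15 = 19)
z = -5
z² = (-5)² = 25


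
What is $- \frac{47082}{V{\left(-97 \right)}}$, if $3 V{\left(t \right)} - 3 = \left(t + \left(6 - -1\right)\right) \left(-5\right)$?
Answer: $- \frac{47082}{151} \approx -311.8$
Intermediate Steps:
$V{\left(t \right)} = - \frac{32}{3} - \frac{5 t}{3}$ ($V{\left(t \right)} = 1 + \frac{\left(t + \left(6 - -1\right)\right) \left(-5\right)}{3} = 1 + \frac{\left(t + \left(6 + 1\right)\right) \left(-5\right)}{3} = 1 + \frac{\left(t + 7\right) \left(-5\right)}{3} = 1 + \frac{\left(7 + t\right) \left(-5\right)}{3} = 1 + \frac{-35 - 5 t}{3} = 1 - \left(\frac{35}{3} + \frac{5 t}{3}\right) = - \frac{32}{3} - \frac{5 t}{3}$)
$- \frac{47082}{V{\left(-97 \right)}} = - \frac{47082}{- \frac{32}{3} - - \frac{485}{3}} = - \frac{47082}{- \frac{32}{3} + \frac{485}{3}} = - \frac{47082}{151}$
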